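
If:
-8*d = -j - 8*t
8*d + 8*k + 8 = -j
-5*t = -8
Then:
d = 3/10 - k/2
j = -4*k - 52/5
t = 8/5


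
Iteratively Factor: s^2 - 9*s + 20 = (s - 4)*(s - 5)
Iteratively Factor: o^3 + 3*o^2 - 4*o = (o - 1)*(o^2 + 4*o) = (o - 1)*(o + 4)*(o)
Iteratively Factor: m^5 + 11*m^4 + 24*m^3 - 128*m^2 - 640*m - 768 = (m + 3)*(m^4 + 8*m^3 - 128*m - 256) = (m + 3)*(m + 4)*(m^3 + 4*m^2 - 16*m - 64) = (m + 3)*(m + 4)^2*(m^2 - 16) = (m + 3)*(m + 4)^3*(m - 4)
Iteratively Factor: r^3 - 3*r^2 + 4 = (r - 2)*(r^2 - r - 2) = (r - 2)^2*(r + 1)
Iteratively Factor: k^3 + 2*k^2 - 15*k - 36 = (k + 3)*(k^2 - k - 12) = (k - 4)*(k + 3)*(k + 3)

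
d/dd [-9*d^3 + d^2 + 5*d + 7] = -27*d^2 + 2*d + 5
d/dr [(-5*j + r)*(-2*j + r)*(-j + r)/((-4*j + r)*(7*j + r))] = (-446*j^4 + 468*j^3*r - 125*j^2*r^2 + 6*j*r^3 + r^4)/(784*j^4 - 168*j^3*r - 47*j^2*r^2 + 6*j*r^3 + r^4)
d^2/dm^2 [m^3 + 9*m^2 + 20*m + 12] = 6*m + 18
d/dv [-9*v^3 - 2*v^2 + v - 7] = -27*v^2 - 4*v + 1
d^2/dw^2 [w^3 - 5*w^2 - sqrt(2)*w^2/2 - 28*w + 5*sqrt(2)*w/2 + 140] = 6*w - 10 - sqrt(2)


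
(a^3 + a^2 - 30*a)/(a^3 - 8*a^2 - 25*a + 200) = a*(a + 6)/(a^2 - 3*a - 40)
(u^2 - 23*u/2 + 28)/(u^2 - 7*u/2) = (u - 8)/u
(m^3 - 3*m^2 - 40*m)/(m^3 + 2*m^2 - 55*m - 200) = m/(m + 5)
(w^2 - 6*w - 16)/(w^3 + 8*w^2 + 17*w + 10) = (w - 8)/(w^2 + 6*w + 5)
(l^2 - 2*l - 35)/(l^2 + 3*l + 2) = (l^2 - 2*l - 35)/(l^2 + 3*l + 2)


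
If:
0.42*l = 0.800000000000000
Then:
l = 1.90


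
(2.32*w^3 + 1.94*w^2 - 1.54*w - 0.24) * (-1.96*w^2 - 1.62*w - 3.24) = -4.5472*w^5 - 7.5608*w^4 - 7.6412*w^3 - 3.3204*w^2 + 5.3784*w + 0.7776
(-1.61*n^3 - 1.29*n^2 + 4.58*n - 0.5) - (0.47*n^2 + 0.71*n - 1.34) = -1.61*n^3 - 1.76*n^2 + 3.87*n + 0.84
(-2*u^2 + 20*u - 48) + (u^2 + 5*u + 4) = -u^2 + 25*u - 44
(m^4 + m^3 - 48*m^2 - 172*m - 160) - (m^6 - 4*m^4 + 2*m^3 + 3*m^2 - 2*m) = -m^6 + 5*m^4 - m^3 - 51*m^2 - 170*m - 160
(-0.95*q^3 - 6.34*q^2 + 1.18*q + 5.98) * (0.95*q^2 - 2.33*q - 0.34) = -0.9025*q^5 - 3.8095*q^4 + 16.2162*q^3 + 5.0872*q^2 - 14.3346*q - 2.0332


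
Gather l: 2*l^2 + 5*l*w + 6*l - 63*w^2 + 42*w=2*l^2 + l*(5*w + 6) - 63*w^2 + 42*w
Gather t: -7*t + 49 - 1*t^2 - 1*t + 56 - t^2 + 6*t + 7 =-2*t^2 - 2*t + 112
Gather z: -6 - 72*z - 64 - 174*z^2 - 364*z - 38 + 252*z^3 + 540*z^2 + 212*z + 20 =252*z^3 + 366*z^2 - 224*z - 88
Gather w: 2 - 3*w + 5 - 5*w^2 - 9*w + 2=-5*w^2 - 12*w + 9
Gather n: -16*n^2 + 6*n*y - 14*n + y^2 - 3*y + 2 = -16*n^2 + n*(6*y - 14) + y^2 - 3*y + 2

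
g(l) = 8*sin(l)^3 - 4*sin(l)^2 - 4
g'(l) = 24*sin(l)^2*cos(l) - 8*sin(l)*cos(l) = 8*(3*sin(l) - 1)*sin(l)*cos(l)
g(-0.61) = -6.82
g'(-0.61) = 10.21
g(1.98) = -1.19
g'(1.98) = -5.12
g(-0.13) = -4.08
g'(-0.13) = 1.43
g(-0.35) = -4.79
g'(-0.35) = 5.23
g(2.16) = -2.17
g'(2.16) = -5.52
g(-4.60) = -0.10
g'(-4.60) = -1.77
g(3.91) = -8.62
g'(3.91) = -12.33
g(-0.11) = -4.06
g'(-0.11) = 1.16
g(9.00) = -4.12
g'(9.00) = -0.71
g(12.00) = -6.39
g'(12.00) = 9.45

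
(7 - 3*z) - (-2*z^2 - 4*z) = 2*z^2 + z + 7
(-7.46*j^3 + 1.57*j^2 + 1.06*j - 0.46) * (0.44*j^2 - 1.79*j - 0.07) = -3.2824*j^5 + 14.0442*j^4 - 1.8217*j^3 - 2.2097*j^2 + 0.7492*j + 0.0322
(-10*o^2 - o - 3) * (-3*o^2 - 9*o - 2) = 30*o^4 + 93*o^3 + 38*o^2 + 29*o + 6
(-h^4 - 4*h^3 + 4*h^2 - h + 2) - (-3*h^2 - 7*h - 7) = -h^4 - 4*h^3 + 7*h^2 + 6*h + 9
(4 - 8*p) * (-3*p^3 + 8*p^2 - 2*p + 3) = 24*p^4 - 76*p^3 + 48*p^2 - 32*p + 12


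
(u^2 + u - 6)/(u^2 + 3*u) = (u - 2)/u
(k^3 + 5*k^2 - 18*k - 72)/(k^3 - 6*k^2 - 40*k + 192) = (k + 3)/(k - 8)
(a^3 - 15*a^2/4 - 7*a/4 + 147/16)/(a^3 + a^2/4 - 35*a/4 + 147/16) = (4*a^2 - 8*a - 21)/(4*a^2 + 8*a - 21)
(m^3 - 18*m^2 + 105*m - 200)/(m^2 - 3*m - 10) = (m^2 - 13*m + 40)/(m + 2)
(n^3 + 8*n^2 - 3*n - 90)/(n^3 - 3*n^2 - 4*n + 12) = (n^2 + 11*n + 30)/(n^2 - 4)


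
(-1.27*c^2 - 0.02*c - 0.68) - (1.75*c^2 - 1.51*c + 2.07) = -3.02*c^2 + 1.49*c - 2.75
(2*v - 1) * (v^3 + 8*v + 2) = 2*v^4 - v^3 + 16*v^2 - 4*v - 2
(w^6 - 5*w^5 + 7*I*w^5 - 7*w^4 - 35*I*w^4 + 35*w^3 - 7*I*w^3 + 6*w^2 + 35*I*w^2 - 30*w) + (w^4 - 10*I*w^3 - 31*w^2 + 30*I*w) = w^6 - 5*w^5 + 7*I*w^5 - 6*w^4 - 35*I*w^4 + 35*w^3 - 17*I*w^3 - 25*w^2 + 35*I*w^2 - 30*w + 30*I*w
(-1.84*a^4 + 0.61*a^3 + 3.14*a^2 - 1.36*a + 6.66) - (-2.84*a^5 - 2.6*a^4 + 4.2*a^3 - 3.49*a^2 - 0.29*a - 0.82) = 2.84*a^5 + 0.76*a^4 - 3.59*a^3 + 6.63*a^2 - 1.07*a + 7.48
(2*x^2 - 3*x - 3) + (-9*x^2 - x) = -7*x^2 - 4*x - 3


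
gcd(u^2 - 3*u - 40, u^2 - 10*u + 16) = u - 8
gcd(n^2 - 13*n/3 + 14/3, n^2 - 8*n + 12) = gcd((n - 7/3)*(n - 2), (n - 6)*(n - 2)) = n - 2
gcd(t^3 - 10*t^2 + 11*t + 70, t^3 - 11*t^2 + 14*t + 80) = t^2 - 3*t - 10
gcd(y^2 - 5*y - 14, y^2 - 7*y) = y - 7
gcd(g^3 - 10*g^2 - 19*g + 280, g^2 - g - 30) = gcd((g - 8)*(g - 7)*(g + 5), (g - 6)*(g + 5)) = g + 5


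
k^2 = k^2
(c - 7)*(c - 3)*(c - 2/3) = c^3 - 32*c^2/3 + 83*c/3 - 14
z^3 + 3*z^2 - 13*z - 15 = (z - 3)*(z + 1)*(z + 5)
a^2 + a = a*(a + 1)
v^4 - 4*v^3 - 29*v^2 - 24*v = v*(v - 8)*(v + 1)*(v + 3)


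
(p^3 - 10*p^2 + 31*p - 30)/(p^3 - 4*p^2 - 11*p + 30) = (p - 3)/(p + 3)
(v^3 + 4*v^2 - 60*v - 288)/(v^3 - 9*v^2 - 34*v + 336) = (v + 6)/(v - 7)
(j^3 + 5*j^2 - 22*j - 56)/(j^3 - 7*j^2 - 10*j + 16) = (j^2 + 3*j - 28)/(j^2 - 9*j + 8)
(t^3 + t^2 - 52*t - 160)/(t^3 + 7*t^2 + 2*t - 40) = (t - 8)/(t - 2)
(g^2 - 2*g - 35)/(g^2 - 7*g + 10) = (g^2 - 2*g - 35)/(g^2 - 7*g + 10)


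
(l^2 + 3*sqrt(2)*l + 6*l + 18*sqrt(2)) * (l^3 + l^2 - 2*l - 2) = l^5 + 3*sqrt(2)*l^4 + 7*l^4 + 4*l^3 + 21*sqrt(2)*l^3 - 14*l^2 + 12*sqrt(2)*l^2 - 42*sqrt(2)*l - 12*l - 36*sqrt(2)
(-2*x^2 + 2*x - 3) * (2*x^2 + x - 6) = -4*x^4 + 2*x^3 + 8*x^2 - 15*x + 18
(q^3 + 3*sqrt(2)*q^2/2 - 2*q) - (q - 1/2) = q^3 + 3*sqrt(2)*q^2/2 - 3*q + 1/2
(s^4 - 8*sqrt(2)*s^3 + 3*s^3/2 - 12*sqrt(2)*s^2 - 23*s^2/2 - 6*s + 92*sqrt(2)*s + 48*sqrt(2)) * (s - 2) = s^5 - 8*sqrt(2)*s^4 - s^4/2 - 29*s^3/2 + 4*sqrt(2)*s^3 + 17*s^2 + 116*sqrt(2)*s^2 - 136*sqrt(2)*s + 12*s - 96*sqrt(2)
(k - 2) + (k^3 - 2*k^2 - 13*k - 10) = k^3 - 2*k^2 - 12*k - 12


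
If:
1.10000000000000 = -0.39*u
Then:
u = -2.82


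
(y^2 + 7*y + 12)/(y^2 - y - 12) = (y + 4)/(y - 4)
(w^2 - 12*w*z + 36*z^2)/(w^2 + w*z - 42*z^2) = (w - 6*z)/(w + 7*z)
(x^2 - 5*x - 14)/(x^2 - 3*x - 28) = (x + 2)/(x + 4)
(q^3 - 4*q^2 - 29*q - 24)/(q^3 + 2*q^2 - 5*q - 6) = (q - 8)/(q - 2)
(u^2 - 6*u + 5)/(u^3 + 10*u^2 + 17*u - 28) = (u - 5)/(u^2 + 11*u + 28)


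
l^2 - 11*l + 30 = (l - 6)*(l - 5)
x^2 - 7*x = x*(x - 7)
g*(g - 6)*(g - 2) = g^3 - 8*g^2 + 12*g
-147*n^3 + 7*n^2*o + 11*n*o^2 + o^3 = (-3*n + o)*(7*n + o)^2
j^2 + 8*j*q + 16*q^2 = (j + 4*q)^2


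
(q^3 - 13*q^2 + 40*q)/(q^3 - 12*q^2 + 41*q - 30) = q*(q - 8)/(q^2 - 7*q + 6)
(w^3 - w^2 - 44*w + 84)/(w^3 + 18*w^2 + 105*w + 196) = (w^2 - 8*w + 12)/(w^2 + 11*w + 28)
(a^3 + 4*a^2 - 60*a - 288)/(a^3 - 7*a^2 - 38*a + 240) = (a + 6)/(a - 5)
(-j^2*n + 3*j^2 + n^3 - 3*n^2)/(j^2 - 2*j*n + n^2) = (-j*n + 3*j - n^2 + 3*n)/(j - n)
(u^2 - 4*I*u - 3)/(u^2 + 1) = (u - 3*I)/(u + I)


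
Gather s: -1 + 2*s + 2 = 2*s + 1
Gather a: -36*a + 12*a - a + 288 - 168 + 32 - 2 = 150 - 25*a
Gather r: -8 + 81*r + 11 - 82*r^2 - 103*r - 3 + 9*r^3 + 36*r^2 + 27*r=9*r^3 - 46*r^2 + 5*r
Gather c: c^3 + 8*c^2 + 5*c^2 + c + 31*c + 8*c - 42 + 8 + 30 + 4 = c^3 + 13*c^2 + 40*c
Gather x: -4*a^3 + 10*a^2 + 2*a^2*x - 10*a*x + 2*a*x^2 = -4*a^3 + 10*a^2 + 2*a*x^2 + x*(2*a^2 - 10*a)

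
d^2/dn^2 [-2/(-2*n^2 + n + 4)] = 4*(4*n^2 - 2*n - (4*n - 1)^2 - 8)/(-2*n^2 + n + 4)^3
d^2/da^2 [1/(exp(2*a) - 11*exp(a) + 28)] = ((11 - 4*exp(a))*(exp(2*a) - 11*exp(a) + 28) + 2*(2*exp(a) - 11)^2*exp(a))*exp(a)/(exp(2*a) - 11*exp(a) + 28)^3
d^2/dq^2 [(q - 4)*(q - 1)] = 2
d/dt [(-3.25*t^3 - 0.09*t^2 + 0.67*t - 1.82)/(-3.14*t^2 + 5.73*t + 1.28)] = (10.205*t^4 - 37.245*t^3 - 10.8919*t^2 - 11.66*t + 11.2862)/(9.8596*t^4 - 35.9844*t^3 + 24.7945*t^2 + 14.6688*t + 1.6384)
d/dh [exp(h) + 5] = exp(h)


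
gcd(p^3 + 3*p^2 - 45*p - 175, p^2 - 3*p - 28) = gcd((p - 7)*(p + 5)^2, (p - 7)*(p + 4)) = p - 7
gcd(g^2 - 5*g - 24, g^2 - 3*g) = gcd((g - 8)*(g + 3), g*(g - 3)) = 1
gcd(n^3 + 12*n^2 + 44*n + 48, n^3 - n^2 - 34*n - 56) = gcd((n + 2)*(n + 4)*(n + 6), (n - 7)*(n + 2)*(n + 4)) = n^2 + 6*n + 8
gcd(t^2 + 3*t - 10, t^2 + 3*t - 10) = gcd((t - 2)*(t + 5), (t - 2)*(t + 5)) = t^2 + 3*t - 10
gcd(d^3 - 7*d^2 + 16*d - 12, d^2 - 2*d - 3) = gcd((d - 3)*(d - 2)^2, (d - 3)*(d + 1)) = d - 3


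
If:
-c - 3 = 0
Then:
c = -3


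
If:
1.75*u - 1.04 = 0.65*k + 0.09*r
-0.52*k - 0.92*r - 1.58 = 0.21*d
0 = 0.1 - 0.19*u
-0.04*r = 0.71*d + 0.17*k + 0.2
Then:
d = -0.20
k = 0.05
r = -1.70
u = 0.53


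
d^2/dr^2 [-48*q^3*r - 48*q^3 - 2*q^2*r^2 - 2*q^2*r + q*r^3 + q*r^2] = 2*q*(-2*q + 3*r + 1)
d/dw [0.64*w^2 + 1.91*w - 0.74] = 1.28*w + 1.91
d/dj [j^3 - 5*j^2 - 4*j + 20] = 3*j^2 - 10*j - 4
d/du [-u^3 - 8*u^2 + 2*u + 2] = -3*u^2 - 16*u + 2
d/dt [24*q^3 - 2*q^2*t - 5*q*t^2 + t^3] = -2*q^2 - 10*q*t + 3*t^2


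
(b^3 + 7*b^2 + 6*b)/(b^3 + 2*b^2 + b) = (b + 6)/(b + 1)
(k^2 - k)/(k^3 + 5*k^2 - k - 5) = k/(k^2 + 6*k + 5)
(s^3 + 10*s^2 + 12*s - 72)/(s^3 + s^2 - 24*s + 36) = (s + 6)/(s - 3)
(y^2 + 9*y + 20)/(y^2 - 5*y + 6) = (y^2 + 9*y + 20)/(y^2 - 5*y + 6)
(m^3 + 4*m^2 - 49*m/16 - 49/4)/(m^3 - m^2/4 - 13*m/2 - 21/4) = (m^2 + 9*m/4 - 7)/(m^2 - 2*m - 3)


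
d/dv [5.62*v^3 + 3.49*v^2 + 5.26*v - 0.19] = 16.86*v^2 + 6.98*v + 5.26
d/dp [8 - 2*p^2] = -4*p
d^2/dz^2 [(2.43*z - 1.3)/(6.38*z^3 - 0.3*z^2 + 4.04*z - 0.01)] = (593.470152*z^5 - 662.89476*z^4 - 85.0188719999999*z^3 - 199.888152*z^2 + 8.91221999999999*z - 42.232016)/(259.694072*z^9 - 36.63396*z^8 + 495.059928*z^7 - 47.643492*z^6 + 313.601064*z^5 - 16.238652*z^4 + 66.013898*z^3 - 0.489738*z^2 + 0.001212*z - 1.0e-6)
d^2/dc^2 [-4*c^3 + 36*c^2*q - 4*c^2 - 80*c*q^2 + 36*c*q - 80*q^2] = -24*c + 72*q - 8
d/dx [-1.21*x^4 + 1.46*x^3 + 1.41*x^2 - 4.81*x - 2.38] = -4.84*x^3 + 4.38*x^2 + 2.82*x - 4.81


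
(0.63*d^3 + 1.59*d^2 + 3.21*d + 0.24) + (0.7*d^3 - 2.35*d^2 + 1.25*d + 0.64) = 1.33*d^3 - 0.76*d^2 + 4.46*d + 0.88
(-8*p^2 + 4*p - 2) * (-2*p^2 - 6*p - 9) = 16*p^4 + 40*p^3 + 52*p^2 - 24*p + 18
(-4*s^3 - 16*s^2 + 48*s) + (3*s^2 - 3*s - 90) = -4*s^3 - 13*s^2 + 45*s - 90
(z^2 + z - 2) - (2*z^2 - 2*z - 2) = -z^2 + 3*z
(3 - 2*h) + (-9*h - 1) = 2 - 11*h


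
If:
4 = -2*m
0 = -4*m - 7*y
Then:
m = -2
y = 8/7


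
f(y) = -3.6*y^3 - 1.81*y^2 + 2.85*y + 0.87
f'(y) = -10.8*y^2 - 3.62*y + 2.85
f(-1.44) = 3.76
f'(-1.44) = -14.33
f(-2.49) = 38.13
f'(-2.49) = -55.10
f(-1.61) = 6.61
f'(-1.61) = -19.32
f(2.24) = -42.29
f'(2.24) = -59.45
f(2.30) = -45.95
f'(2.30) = -62.61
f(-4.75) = 332.31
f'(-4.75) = -223.63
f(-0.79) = -0.74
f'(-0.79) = -1.03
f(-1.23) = 1.33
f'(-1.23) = -9.04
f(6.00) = -824.79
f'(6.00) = -407.67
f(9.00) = -2744.49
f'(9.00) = -904.53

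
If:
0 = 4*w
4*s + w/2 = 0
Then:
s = 0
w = 0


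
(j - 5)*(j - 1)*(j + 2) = j^3 - 4*j^2 - 7*j + 10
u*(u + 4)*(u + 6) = u^3 + 10*u^2 + 24*u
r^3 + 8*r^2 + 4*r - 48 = (r - 2)*(r + 4)*(r + 6)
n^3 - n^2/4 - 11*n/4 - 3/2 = (n - 2)*(n + 3/4)*(n + 1)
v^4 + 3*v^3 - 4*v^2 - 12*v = v*(v - 2)*(v + 2)*(v + 3)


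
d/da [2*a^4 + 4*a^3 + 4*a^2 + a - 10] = 8*a^3 + 12*a^2 + 8*a + 1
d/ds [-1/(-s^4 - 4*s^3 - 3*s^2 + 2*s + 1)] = 2*(-2*s^3 - 6*s^2 - 3*s + 1)/(s^4 + 4*s^3 + 3*s^2 - 2*s - 1)^2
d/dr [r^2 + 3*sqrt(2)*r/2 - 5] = 2*r + 3*sqrt(2)/2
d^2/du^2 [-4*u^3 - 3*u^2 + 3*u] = -24*u - 6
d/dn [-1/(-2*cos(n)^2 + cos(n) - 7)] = (4*cos(n) - 1)*sin(n)/(-cos(n) + cos(2*n) + 8)^2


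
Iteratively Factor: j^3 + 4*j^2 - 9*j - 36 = (j - 3)*(j^2 + 7*j + 12) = (j - 3)*(j + 3)*(j + 4)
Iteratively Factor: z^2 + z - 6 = (z + 3)*(z - 2)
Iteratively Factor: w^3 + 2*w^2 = (w)*(w^2 + 2*w) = w*(w + 2)*(w)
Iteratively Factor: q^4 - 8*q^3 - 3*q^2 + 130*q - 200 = (q - 5)*(q^3 - 3*q^2 - 18*q + 40) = (q - 5)*(q + 4)*(q^2 - 7*q + 10) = (q - 5)^2*(q + 4)*(q - 2)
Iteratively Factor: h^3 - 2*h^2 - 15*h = (h)*(h^2 - 2*h - 15) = h*(h - 5)*(h + 3)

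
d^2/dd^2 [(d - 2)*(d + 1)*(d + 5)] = 6*d + 8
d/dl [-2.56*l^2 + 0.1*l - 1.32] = 0.1 - 5.12*l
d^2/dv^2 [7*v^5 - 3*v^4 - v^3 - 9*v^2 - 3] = 140*v^3 - 36*v^2 - 6*v - 18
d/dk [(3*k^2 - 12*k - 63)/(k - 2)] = 3*(k^2 - 4*k + 29)/(k^2 - 4*k + 4)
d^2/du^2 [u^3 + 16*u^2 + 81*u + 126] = 6*u + 32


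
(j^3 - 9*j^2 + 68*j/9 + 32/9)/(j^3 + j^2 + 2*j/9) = (3*j^2 - 28*j + 32)/(j*(3*j + 2))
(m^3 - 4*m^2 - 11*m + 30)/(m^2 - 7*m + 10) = m + 3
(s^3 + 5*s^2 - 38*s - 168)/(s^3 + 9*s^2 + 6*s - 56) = (s - 6)/(s - 2)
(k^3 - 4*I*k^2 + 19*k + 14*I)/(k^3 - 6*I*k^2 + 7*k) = (k + 2*I)/k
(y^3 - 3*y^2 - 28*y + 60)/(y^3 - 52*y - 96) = (-y^3 + 3*y^2 + 28*y - 60)/(-y^3 + 52*y + 96)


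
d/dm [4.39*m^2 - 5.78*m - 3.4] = 8.78*m - 5.78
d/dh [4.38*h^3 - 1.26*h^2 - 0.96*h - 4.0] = 13.14*h^2 - 2.52*h - 0.96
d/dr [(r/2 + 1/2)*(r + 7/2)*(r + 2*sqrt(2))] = 3*r^2/2 + 2*sqrt(2)*r + 9*r/2 + 7/4 + 9*sqrt(2)/2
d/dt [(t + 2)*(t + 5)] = 2*t + 7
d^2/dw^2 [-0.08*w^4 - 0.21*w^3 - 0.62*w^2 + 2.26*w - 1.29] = -0.96*w^2 - 1.26*w - 1.24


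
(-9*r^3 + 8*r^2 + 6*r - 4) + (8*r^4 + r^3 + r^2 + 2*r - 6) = 8*r^4 - 8*r^3 + 9*r^2 + 8*r - 10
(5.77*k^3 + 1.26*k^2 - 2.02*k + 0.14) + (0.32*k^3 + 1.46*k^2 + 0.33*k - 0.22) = 6.09*k^3 + 2.72*k^2 - 1.69*k - 0.08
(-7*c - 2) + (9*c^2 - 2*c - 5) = 9*c^2 - 9*c - 7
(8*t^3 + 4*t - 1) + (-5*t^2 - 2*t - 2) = 8*t^3 - 5*t^2 + 2*t - 3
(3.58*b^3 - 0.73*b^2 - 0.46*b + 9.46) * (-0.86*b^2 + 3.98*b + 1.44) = -3.0788*b^5 + 14.8762*b^4 + 2.6454*b^3 - 11.0176*b^2 + 36.9884*b + 13.6224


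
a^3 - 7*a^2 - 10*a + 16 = (a - 8)*(a - 1)*(a + 2)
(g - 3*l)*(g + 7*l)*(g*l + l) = g^3*l + 4*g^2*l^2 + g^2*l - 21*g*l^3 + 4*g*l^2 - 21*l^3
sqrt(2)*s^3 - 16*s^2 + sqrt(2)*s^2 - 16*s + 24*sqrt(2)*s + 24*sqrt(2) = (s - 6*sqrt(2))*(s - 2*sqrt(2))*(sqrt(2)*s + sqrt(2))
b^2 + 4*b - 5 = (b - 1)*(b + 5)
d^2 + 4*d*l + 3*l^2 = (d + l)*(d + 3*l)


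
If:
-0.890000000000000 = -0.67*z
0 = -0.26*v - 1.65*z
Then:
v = -8.43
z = 1.33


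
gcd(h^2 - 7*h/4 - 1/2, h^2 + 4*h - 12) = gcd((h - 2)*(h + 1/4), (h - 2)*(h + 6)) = h - 2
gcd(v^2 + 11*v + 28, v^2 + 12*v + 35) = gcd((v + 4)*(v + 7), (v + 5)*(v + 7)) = v + 7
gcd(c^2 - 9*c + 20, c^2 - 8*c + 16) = c - 4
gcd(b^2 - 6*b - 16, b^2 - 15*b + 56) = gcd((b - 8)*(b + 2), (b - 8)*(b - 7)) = b - 8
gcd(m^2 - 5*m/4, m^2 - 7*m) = m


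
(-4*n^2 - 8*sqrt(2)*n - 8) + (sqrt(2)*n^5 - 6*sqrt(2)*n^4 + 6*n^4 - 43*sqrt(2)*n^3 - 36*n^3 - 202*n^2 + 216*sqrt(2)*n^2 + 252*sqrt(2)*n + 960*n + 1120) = sqrt(2)*n^5 - 6*sqrt(2)*n^4 + 6*n^4 - 43*sqrt(2)*n^3 - 36*n^3 - 206*n^2 + 216*sqrt(2)*n^2 + 244*sqrt(2)*n + 960*n + 1112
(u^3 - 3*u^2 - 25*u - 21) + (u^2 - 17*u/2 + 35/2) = u^3 - 2*u^2 - 67*u/2 - 7/2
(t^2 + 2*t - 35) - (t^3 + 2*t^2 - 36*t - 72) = -t^3 - t^2 + 38*t + 37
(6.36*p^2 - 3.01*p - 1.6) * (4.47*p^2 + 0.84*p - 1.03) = 28.4292*p^4 - 8.1123*p^3 - 16.2312*p^2 + 1.7563*p + 1.648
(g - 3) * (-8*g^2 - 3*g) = -8*g^3 + 21*g^2 + 9*g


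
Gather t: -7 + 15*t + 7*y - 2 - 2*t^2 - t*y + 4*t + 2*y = -2*t^2 + t*(19 - y) + 9*y - 9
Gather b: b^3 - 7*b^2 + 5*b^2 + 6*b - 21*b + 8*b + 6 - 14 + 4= b^3 - 2*b^2 - 7*b - 4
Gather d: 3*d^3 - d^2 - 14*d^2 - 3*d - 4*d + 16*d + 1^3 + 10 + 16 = 3*d^3 - 15*d^2 + 9*d + 27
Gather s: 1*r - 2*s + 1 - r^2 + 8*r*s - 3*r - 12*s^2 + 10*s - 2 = -r^2 - 2*r - 12*s^2 + s*(8*r + 8) - 1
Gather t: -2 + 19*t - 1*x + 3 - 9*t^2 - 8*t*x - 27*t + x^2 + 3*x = -9*t^2 + t*(-8*x - 8) + x^2 + 2*x + 1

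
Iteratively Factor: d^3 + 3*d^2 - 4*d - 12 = (d + 2)*(d^2 + d - 6) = (d + 2)*(d + 3)*(d - 2)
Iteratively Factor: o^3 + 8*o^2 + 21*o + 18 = (o + 2)*(o^2 + 6*o + 9) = (o + 2)*(o + 3)*(o + 3)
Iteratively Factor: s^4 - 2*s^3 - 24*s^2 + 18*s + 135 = (s + 3)*(s^3 - 5*s^2 - 9*s + 45) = (s - 3)*(s + 3)*(s^2 - 2*s - 15) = (s - 5)*(s - 3)*(s + 3)*(s + 3)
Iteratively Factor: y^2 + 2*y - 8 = (y + 4)*(y - 2)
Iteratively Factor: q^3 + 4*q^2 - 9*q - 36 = (q + 3)*(q^2 + q - 12) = (q - 3)*(q + 3)*(q + 4)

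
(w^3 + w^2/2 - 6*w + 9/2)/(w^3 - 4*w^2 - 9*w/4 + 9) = 2*(w^2 + 2*w - 3)/(2*w^2 - 5*w - 12)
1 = 1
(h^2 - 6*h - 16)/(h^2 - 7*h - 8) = (h + 2)/(h + 1)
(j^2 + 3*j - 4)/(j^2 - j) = (j + 4)/j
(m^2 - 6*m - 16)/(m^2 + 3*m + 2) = (m - 8)/(m + 1)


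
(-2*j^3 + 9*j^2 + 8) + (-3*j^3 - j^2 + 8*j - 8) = -5*j^3 + 8*j^2 + 8*j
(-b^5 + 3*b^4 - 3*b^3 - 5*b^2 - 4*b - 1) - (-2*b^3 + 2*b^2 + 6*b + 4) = -b^5 + 3*b^4 - b^3 - 7*b^2 - 10*b - 5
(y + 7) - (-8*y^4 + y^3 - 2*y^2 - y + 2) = 8*y^4 - y^3 + 2*y^2 + 2*y + 5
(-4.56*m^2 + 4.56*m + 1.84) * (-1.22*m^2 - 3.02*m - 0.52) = 5.5632*m^4 + 8.208*m^3 - 13.6448*m^2 - 7.928*m - 0.9568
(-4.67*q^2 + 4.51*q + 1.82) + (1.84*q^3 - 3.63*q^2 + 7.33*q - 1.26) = 1.84*q^3 - 8.3*q^2 + 11.84*q + 0.56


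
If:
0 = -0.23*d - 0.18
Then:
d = -0.78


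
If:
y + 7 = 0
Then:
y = -7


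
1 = 1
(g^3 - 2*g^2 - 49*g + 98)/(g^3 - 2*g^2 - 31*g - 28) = (g^2 + 5*g - 14)/(g^2 + 5*g + 4)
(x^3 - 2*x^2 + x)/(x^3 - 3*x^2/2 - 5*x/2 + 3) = 2*x*(x - 1)/(2*x^2 - x - 6)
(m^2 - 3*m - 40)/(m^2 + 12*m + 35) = (m - 8)/(m + 7)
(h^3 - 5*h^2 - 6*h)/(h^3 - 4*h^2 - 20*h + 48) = h*(h + 1)/(h^2 + 2*h - 8)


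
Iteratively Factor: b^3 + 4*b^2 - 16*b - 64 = (b - 4)*(b^2 + 8*b + 16) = (b - 4)*(b + 4)*(b + 4)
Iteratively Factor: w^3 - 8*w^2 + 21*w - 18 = (w - 2)*(w^2 - 6*w + 9) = (w - 3)*(w - 2)*(w - 3)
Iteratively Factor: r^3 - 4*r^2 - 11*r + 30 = (r - 5)*(r^2 + r - 6) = (r - 5)*(r + 3)*(r - 2)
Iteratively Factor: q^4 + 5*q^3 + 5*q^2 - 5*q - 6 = (q + 3)*(q^3 + 2*q^2 - q - 2) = (q + 1)*(q + 3)*(q^2 + q - 2) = (q + 1)*(q + 2)*(q + 3)*(q - 1)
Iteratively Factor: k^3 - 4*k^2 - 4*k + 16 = (k - 2)*(k^2 - 2*k - 8) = (k - 2)*(k + 2)*(k - 4)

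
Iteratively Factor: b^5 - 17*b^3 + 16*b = (b)*(b^4 - 17*b^2 + 16) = b*(b - 4)*(b^3 + 4*b^2 - b - 4) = b*(b - 4)*(b + 1)*(b^2 + 3*b - 4) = b*(b - 4)*(b + 1)*(b + 4)*(b - 1)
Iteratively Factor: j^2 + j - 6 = (j - 2)*(j + 3)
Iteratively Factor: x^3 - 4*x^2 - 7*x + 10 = (x - 1)*(x^2 - 3*x - 10) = (x - 1)*(x + 2)*(x - 5)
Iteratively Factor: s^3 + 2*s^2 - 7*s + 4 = (s - 1)*(s^2 + 3*s - 4) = (s - 1)*(s + 4)*(s - 1)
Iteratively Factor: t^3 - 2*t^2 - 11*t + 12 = (t - 1)*(t^2 - t - 12) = (t - 4)*(t - 1)*(t + 3)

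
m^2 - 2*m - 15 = (m - 5)*(m + 3)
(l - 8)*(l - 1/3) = l^2 - 25*l/3 + 8/3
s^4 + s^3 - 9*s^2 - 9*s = s*(s - 3)*(s + 1)*(s + 3)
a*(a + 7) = a^2 + 7*a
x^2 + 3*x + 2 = (x + 1)*(x + 2)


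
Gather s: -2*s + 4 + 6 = 10 - 2*s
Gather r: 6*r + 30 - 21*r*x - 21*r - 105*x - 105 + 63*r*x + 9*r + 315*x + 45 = r*(42*x - 6) + 210*x - 30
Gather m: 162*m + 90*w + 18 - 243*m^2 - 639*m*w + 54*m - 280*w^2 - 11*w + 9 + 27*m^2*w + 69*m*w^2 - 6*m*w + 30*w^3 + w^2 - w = m^2*(27*w - 243) + m*(69*w^2 - 645*w + 216) + 30*w^3 - 279*w^2 + 78*w + 27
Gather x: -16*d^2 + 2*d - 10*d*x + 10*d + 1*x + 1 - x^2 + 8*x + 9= -16*d^2 + 12*d - x^2 + x*(9 - 10*d) + 10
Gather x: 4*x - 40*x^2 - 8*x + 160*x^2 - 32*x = 120*x^2 - 36*x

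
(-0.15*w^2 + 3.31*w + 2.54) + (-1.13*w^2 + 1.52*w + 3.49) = -1.28*w^2 + 4.83*w + 6.03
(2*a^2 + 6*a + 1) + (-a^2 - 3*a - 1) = a^2 + 3*a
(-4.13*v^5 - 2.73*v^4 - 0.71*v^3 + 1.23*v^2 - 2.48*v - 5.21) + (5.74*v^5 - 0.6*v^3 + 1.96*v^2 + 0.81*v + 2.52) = 1.61*v^5 - 2.73*v^4 - 1.31*v^3 + 3.19*v^2 - 1.67*v - 2.69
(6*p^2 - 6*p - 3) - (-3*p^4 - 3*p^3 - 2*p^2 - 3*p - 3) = 3*p^4 + 3*p^3 + 8*p^2 - 3*p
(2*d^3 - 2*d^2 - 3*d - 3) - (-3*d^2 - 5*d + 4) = 2*d^3 + d^2 + 2*d - 7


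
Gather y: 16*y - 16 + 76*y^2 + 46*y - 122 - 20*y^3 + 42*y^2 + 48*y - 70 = -20*y^3 + 118*y^2 + 110*y - 208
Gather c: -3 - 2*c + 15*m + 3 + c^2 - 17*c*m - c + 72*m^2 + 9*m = c^2 + c*(-17*m - 3) + 72*m^2 + 24*m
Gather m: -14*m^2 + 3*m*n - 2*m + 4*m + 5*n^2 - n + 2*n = -14*m^2 + m*(3*n + 2) + 5*n^2 + n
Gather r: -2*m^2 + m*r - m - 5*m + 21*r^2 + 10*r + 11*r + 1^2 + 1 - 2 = -2*m^2 - 6*m + 21*r^2 + r*(m + 21)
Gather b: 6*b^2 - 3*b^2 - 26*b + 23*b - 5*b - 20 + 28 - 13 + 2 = 3*b^2 - 8*b - 3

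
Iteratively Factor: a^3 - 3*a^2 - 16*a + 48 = (a - 3)*(a^2 - 16) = (a - 4)*(a - 3)*(a + 4)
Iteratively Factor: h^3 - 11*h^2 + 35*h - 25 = (h - 5)*(h^2 - 6*h + 5) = (h - 5)^2*(h - 1)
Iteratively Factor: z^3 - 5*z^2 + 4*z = (z - 1)*(z^2 - 4*z) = z*(z - 1)*(z - 4)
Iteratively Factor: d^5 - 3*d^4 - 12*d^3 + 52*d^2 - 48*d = (d - 2)*(d^4 - d^3 - 14*d^2 + 24*d) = (d - 2)^2*(d^3 + d^2 - 12*d) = (d - 2)^2*(d + 4)*(d^2 - 3*d) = (d - 3)*(d - 2)^2*(d + 4)*(d)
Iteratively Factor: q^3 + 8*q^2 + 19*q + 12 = (q + 1)*(q^2 + 7*q + 12) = (q + 1)*(q + 3)*(q + 4)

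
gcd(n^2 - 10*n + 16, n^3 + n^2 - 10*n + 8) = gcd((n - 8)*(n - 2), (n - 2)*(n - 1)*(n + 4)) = n - 2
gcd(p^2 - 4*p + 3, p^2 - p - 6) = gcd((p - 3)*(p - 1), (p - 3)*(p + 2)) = p - 3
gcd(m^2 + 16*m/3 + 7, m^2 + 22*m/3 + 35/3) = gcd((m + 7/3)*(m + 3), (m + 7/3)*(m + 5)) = m + 7/3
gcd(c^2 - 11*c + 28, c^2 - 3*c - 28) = c - 7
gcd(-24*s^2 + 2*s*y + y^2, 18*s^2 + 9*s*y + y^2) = 6*s + y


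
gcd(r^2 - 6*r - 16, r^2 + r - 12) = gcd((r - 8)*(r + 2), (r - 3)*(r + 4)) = 1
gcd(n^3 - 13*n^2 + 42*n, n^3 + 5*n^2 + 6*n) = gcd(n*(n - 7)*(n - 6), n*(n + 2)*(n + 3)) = n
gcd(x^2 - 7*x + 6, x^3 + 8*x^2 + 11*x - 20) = x - 1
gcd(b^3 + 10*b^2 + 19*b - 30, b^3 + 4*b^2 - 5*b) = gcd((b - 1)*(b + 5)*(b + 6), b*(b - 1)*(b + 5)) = b^2 + 4*b - 5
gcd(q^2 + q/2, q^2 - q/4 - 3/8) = q + 1/2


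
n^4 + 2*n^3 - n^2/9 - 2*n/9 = n*(n - 1/3)*(n + 1/3)*(n + 2)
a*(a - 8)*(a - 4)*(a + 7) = a^4 - 5*a^3 - 52*a^2 + 224*a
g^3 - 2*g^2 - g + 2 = (g - 2)*(g - 1)*(g + 1)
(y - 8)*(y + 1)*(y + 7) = y^3 - 57*y - 56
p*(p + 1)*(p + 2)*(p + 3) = p^4 + 6*p^3 + 11*p^2 + 6*p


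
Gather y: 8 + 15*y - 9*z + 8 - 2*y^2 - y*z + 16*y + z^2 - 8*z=-2*y^2 + y*(31 - z) + z^2 - 17*z + 16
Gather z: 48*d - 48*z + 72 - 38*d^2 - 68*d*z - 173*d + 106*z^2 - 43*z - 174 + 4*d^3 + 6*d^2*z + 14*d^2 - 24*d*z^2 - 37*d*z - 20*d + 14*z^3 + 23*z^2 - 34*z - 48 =4*d^3 - 24*d^2 - 145*d + 14*z^3 + z^2*(129 - 24*d) + z*(6*d^2 - 105*d - 125) - 150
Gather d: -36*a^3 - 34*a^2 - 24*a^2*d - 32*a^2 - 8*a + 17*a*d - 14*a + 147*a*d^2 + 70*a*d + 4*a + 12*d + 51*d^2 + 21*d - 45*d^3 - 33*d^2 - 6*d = -36*a^3 - 66*a^2 - 18*a - 45*d^3 + d^2*(147*a + 18) + d*(-24*a^2 + 87*a + 27)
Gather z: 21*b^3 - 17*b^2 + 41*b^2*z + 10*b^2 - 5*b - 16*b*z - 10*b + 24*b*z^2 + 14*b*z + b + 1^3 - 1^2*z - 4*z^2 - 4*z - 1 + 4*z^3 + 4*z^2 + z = 21*b^3 - 7*b^2 + 24*b*z^2 - 14*b + 4*z^3 + z*(41*b^2 - 2*b - 4)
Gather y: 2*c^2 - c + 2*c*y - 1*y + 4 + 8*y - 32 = 2*c^2 - c + y*(2*c + 7) - 28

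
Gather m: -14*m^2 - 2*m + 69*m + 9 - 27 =-14*m^2 + 67*m - 18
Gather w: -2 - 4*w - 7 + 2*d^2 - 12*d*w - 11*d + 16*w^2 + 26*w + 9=2*d^2 - 11*d + 16*w^2 + w*(22 - 12*d)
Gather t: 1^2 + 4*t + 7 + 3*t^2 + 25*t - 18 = 3*t^2 + 29*t - 10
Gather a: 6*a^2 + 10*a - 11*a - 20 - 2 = 6*a^2 - a - 22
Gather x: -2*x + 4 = 4 - 2*x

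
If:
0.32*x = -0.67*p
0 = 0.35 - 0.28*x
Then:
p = -0.60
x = 1.25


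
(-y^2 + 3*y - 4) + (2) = -y^2 + 3*y - 2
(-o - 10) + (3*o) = 2*o - 10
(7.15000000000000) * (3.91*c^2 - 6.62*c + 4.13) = 27.9565*c^2 - 47.333*c + 29.5295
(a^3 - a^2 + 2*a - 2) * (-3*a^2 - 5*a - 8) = -3*a^5 - 2*a^4 - 9*a^3 + 4*a^2 - 6*a + 16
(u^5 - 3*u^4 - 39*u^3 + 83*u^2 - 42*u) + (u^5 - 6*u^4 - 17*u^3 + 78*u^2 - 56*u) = 2*u^5 - 9*u^4 - 56*u^3 + 161*u^2 - 98*u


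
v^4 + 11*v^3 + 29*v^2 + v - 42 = (v - 1)*(v + 2)*(v + 3)*(v + 7)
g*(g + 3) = g^2 + 3*g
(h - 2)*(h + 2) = h^2 - 4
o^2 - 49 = (o - 7)*(o + 7)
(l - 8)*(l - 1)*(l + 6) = l^3 - 3*l^2 - 46*l + 48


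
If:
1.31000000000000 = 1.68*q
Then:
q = 0.78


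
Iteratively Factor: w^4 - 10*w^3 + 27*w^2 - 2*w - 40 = (w - 4)*(w^3 - 6*w^2 + 3*w + 10) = (w - 4)*(w - 2)*(w^2 - 4*w - 5) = (w - 5)*(w - 4)*(w - 2)*(w + 1)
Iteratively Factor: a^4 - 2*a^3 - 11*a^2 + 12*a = (a - 1)*(a^3 - a^2 - 12*a) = (a - 4)*(a - 1)*(a^2 + 3*a) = a*(a - 4)*(a - 1)*(a + 3)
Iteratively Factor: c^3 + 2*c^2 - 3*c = (c - 1)*(c^2 + 3*c) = (c - 1)*(c + 3)*(c)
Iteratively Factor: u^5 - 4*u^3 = (u)*(u^4 - 4*u^2) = u^2*(u^3 - 4*u) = u^2*(u - 2)*(u^2 + 2*u) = u^2*(u - 2)*(u + 2)*(u)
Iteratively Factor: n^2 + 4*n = (n + 4)*(n)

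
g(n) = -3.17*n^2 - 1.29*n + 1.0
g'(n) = -6.34*n - 1.29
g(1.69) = -10.23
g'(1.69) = -12.00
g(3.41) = -40.26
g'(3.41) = -22.91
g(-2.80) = -20.24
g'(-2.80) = 16.46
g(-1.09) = -1.36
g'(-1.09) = 5.62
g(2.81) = -27.66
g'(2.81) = -19.11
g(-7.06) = -147.90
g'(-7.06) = 43.47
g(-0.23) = 1.13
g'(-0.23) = 0.17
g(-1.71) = -6.06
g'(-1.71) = 9.55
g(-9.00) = -244.16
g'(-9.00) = 55.77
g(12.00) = -470.96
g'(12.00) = -77.37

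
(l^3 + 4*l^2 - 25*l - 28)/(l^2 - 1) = (l^2 + 3*l - 28)/(l - 1)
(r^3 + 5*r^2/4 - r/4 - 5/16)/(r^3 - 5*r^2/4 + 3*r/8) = (8*r^2 + 14*r + 5)/(2*r*(4*r - 3))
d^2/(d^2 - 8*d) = d/(d - 8)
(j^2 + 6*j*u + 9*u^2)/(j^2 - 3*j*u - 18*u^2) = (-j - 3*u)/(-j + 6*u)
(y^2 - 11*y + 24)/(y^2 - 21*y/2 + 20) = 2*(y - 3)/(2*y - 5)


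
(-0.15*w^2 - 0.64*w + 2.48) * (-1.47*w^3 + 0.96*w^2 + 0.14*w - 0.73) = 0.2205*w^5 + 0.7968*w^4 - 4.281*w^3 + 2.4007*w^2 + 0.8144*w - 1.8104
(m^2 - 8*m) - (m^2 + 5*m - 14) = 14 - 13*m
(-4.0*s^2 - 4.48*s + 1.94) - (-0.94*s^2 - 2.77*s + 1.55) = -3.06*s^2 - 1.71*s + 0.39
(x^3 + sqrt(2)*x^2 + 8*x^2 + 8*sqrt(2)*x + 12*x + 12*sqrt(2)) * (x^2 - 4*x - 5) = x^5 + sqrt(2)*x^4 + 4*x^4 - 25*x^3 + 4*sqrt(2)*x^3 - 88*x^2 - 25*sqrt(2)*x^2 - 88*sqrt(2)*x - 60*x - 60*sqrt(2)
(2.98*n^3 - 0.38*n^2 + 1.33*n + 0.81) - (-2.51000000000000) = 2.98*n^3 - 0.38*n^2 + 1.33*n + 3.32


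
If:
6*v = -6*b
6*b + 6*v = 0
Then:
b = -v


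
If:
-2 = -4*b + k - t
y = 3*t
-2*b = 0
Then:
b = 0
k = y/3 - 2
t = y/3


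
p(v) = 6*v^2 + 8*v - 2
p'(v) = 12*v + 8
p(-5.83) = 155.29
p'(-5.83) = -61.96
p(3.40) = 94.56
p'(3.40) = 48.80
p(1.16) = 15.35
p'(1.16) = 21.92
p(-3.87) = 56.90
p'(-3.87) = -38.44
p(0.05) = -1.58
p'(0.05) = 8.60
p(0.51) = 3.64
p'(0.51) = 14.12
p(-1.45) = -0.98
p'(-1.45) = -9.40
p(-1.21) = -2.90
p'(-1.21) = -6.52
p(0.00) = -2.00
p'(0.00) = 8.00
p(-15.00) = 1228.00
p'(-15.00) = -172.00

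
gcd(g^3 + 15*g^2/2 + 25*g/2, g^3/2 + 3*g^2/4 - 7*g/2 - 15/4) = 1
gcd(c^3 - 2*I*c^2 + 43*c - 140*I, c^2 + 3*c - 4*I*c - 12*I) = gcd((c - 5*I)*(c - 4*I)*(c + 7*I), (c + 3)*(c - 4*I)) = c - 4*I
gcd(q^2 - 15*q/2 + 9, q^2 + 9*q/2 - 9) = q - 3/2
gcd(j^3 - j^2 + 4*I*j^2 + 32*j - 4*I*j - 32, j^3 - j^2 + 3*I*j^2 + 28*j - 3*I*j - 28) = j^2 + j*(-1 - 4*I) + 4*I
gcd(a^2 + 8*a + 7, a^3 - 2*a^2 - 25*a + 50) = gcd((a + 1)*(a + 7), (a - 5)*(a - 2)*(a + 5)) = 1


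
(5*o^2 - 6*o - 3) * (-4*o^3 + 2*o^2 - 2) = -20*o^5 + 34*o^4 - 16*o^2 + 12*o + 6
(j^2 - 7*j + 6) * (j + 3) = j^3 - 4*j^2 - 15*j + 18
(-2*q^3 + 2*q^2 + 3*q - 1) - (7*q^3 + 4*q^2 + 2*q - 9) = -9*q^3 - 2*q^2 + q + 8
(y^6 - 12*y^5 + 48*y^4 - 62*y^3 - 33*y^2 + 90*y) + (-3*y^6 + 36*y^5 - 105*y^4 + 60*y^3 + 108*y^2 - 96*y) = -2*y^6 + 24*y^5 - 57*y^4 - 2*y^3 + 75*y^2 - 6*y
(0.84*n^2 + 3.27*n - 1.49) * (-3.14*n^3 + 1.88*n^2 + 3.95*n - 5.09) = -2.6376*n^5 - 8.6886*n^4 + 14.1442*n^3 + 5.8397*n^2 - 22.5298*n + 7.5841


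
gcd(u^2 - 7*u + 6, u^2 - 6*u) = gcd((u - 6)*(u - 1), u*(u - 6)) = u - 6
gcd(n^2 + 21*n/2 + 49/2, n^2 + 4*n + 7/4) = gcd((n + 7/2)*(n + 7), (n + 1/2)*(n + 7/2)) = n + 7/2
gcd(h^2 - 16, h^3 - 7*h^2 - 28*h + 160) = h - 4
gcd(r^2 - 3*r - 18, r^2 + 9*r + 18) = r + 3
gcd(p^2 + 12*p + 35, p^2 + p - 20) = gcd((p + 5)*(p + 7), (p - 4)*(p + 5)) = p + 5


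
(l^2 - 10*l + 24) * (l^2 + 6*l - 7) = l^4 - 4*l^3 - 43*l^2 + 214*l - 168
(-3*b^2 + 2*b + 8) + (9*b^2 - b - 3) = 6*b^2 + b + 5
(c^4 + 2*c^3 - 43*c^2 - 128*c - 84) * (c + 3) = c^5 + 5*c^4 - 37*c^3 - 257*c^2 - 468*c - 252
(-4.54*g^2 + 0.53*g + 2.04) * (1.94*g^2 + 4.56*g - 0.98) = -8.8076*g^4 - 19.6742*g^3 + 10.8236*g^2 + 8.783*g - 1.9992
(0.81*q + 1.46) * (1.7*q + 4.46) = 1.377*q^2 + 6.0946*q + 6.5116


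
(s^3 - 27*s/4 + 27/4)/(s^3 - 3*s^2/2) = 1 + 3/(2*s) - 9/(2*s^2)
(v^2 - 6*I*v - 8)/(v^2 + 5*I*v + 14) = (v - 4*I)/(v + 7*I)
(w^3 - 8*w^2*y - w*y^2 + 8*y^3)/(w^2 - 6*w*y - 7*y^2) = (-w^2 + 9*w*y - 8*y^2)/(-w + 7*y)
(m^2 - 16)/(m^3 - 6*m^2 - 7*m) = (16 - m^2)/(m*(-m^2 + 6*m + 7))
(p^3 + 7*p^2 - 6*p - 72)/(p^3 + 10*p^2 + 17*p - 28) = (p^2 + 3*p - 18)/(p^2 + 6*p - 7)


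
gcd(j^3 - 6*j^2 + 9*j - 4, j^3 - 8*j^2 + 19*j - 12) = j^2 - 5*j + 4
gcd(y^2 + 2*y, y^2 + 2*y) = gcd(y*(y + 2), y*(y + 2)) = y^2 + 2*y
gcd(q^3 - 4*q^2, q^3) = q^2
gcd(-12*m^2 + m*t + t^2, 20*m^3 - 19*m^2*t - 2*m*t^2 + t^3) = 4*m + t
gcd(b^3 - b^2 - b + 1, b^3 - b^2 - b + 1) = b^3 - b^2 - b + 1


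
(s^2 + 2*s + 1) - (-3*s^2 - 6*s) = 4*s^2 + 8*s + 1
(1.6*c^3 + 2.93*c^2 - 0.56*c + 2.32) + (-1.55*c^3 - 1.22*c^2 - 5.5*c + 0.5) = 0.05*c^3 + 1.71*c^2 - 6.06*c + 2.82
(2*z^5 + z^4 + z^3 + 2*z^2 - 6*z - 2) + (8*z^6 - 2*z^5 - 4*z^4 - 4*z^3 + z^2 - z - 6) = 8*z^6 - 3*z^4 - 3*z^3 + 3*z^2 - 7*z - 8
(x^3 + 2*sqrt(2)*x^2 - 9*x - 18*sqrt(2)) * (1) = x^3 + 2*sqrt(2)*x^2 - 9*x - 18*sqrt(2)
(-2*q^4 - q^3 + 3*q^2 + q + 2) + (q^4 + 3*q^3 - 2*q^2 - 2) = -q^4 + 2*q^3 + q^2 + q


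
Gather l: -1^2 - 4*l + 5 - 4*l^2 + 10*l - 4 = -4*l^2 + 6*l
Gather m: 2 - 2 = 0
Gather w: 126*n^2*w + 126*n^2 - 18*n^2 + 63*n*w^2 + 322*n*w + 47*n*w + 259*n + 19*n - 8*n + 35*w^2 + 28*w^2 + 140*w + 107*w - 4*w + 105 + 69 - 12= 108*n^2 + 270*n + w^2*(63*n + 63) + w*(126*n^2 + 369*n + 243) + 162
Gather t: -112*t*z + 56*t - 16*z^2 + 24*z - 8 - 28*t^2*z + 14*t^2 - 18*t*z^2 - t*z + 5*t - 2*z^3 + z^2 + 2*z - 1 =t^2*(14 - 28*z) + t*(-18*z^2 - 113*z + 61) - 2*z^3 - 15*z^2 + 26*z - 9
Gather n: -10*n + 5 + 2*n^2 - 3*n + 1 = 2*n^2 - 13*n + 6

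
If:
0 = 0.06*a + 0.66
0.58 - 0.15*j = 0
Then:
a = -11.00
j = 3.87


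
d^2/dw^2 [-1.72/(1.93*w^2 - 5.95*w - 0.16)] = (-12.813656*w^2 + 39.50324*w + 1.72*(3.86*w - 5.95)*(7.72*w - 11.9) + 1.062272)/(-1.93*w^2 + 5.95*w + 0.16)^3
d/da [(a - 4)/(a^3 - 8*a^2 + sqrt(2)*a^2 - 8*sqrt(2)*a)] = (a*(a^2 - 8*a + sqrt(2)*a - 8*sqrt(2)) - (a - 4)*(3*a^2 - 16*a + 2*sqrt(2)*a - 8*sqrt(2)))/(a^2*(a^2 - 8*a + sqrt(2)*a - 8*sqrt(2))^2)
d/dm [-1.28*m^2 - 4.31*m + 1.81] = -2.56*m - 4.31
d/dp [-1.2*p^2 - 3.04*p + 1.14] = -2.4*p - 3.04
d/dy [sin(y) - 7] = cos(y)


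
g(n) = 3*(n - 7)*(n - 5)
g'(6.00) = 0.00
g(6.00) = -3.00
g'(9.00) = 18.00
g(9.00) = 24.00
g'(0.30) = -34.20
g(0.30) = 94.47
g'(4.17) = -10.98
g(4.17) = 7.05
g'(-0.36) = -38.16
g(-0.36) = 118.35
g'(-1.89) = -47.34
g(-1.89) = 183.76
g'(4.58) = -8.52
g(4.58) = 3.05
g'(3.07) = -17.58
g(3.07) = 22.75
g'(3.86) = -12.84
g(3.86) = 10.74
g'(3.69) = -13.86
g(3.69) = 13.01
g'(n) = 6*n - 36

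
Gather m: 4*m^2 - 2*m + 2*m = 4*m^2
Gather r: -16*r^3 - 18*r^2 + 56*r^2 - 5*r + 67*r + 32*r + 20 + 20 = -16*r^3 + 38*r^2 + 94*r + 40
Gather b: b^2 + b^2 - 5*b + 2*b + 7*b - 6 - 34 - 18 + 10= 2*b^2 + 4*b - 48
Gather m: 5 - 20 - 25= -40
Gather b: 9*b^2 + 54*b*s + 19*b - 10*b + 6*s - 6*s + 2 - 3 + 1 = 9*b^2 + b*(54*s + 9)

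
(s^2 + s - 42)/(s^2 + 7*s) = (s - 6)/s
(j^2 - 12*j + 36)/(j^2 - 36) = (j - 6)/(j + 6)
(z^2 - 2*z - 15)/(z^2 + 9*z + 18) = (z - 5)/(z + 6)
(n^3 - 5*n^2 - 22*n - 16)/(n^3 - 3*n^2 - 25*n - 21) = (n^2 - 6*n - 16)/(n^2 - 4*n - 21)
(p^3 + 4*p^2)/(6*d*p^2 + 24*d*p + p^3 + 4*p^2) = p/(6*d + p)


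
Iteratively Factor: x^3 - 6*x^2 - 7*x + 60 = (x + 3)*(x^2 - 9*x + 20) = (x - 4)*(x + 3)*(x - 5)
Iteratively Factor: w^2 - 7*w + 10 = (w - 5)*(w - 2)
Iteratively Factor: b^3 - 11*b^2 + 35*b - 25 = (b - 1)*(b^2 - 10*b + 25) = (b - 5)*(b - 1)*(b - 5)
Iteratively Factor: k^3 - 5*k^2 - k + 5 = (k - 1)*(k^2 - 4*k - 5) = (k - 5)*(k - 1)*(k + 1)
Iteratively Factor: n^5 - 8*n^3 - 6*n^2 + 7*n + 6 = (n + 2)*(n^4 - 2*n^3 - 4*n^2 + 2*n + 3) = (n - 1)*(n + 2)*(n^3 - n^2 - 5*n - 3) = (n - 3)*(n - 1)*(n + 2)*(n^2 + 2*n + 1) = (n - 3)*(n - 1)*(n + 1)*(n + 2)*(n + 1)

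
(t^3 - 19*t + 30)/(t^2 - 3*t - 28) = (-t^3 + 19*t - 30)/(-t^2 + 3*t + 28)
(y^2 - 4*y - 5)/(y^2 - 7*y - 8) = (y - 5)/(y - 8)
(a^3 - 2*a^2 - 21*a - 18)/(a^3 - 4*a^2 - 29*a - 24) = (a - 6)/(a - 8)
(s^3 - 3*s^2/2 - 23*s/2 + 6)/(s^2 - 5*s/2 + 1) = (s^2 - s - 12)/(s - 2)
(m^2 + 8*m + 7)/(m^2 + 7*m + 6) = (m + 7)/(m + 6)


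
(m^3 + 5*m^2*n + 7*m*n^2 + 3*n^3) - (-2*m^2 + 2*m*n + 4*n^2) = m^3 + 5*m^2*n + 2*m^2 + 7*m*n^2 - 2*m*n + 3*n^3 - 4*n^2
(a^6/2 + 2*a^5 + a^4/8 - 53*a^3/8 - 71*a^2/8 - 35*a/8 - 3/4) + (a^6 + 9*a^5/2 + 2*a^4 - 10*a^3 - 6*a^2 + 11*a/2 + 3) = 3*a^6/2 + 13*a^5/2 + 17*a^4/8 - 133*a^3/8 - 119*a^2/8 + 9*a/8 + 9/4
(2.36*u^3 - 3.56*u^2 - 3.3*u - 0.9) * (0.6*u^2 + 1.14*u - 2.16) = 1.416*u^5 + 0.554399999999999*u^4 - 11.136*u^3 + 3.3876*u^2 + 6.102*u + 1.944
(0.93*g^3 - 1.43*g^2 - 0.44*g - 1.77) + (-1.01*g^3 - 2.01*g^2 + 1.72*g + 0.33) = -0.08*g^3 - 3.44*g^2 + 1.28*g - 1.44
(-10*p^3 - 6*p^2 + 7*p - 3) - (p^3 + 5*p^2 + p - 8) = -11*p^3 - 11*p^2 + 6*p + 5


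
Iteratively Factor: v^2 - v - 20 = (v - 5)*(v + 4)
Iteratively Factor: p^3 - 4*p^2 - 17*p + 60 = (p + 4)*(p^2 - 8*p + 15) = (p - 5)*(p + 4)*(p - 3)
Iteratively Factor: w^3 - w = (w)*(w^2 - 1) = w*(w + 1)*(w - 1)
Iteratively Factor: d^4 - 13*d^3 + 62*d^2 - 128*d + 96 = (d - 2)*(d^3 - 11*d^2 + 40*d - 48) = (d - 3)*(d - 2)*(d^2 - 8*d + 16) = (d - 4)*(d - 3)*(d - 2)*(d - 4)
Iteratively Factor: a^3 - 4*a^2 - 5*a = (a - 5)*(a^2 + a) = (a - 5)*(a + 1)*(a)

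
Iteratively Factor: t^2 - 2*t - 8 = (t - 4)*(t + 2)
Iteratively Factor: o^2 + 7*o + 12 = (o + 4)*(o + 3)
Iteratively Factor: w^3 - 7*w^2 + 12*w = (w - 4)*(w^2 - 3*w) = (w - 4)*(w - 3)*(w)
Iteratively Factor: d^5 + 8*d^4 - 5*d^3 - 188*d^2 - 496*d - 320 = (d + 4)*(d^4 + 4*d^3 - 21*d^2 - 104*d - 80) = (d - 5)*(d + 4)*(d^3 + 9*d^2 + 24*d + 16) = (d - 5)*(d + 4)^2*(d^2 + 5*d + 4) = (d - 5)*(d + 1)*(d + 4)^2*(d + 4)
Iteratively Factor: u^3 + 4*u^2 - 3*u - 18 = (u + 3)*(u^2 + u - 6) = (u - 2)*(u + 3)*(u + 3)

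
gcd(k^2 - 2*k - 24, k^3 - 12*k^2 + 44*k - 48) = k - 6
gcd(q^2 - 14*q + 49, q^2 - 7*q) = q - 7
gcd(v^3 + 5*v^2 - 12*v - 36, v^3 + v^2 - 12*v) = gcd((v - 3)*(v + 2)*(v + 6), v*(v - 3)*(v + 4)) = v - 3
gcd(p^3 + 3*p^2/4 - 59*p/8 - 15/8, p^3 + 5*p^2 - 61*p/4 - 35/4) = p - 5/2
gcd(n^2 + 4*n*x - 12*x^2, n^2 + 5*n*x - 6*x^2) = n + 6*x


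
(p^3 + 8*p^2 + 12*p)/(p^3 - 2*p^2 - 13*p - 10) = p*(p + 6)/(p^2 - 4*p - 5)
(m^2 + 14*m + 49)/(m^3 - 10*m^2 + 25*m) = (m^2 + 14*m + 49)/(m*(m^2 - 10*m + 25))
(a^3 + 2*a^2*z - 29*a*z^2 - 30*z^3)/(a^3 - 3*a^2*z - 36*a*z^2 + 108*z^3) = (a^2 - 4*a*z - 5*z^2)/(a^2 - 9*a*z + 18*z^2)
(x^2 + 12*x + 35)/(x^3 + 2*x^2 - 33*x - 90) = (x + 7)/(x^2 - 3*x - 18)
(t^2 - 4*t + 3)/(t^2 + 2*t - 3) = (t - 3)/(t + 3)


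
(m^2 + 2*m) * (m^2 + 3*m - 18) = m^4 + 5*m^3 - 12*m^2 - 36*m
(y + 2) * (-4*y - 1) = -4*y^2 - 9*y - 2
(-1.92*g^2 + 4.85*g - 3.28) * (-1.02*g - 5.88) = 1.9584*g^3 + 6.3426*g^2 - 25.1724*g + 19.2864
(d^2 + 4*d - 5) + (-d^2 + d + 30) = 5*d + 25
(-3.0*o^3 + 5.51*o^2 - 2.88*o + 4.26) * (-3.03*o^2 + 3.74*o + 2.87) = 9.09*o^5 - 27.9153*o^4 + 20.7238*o^3 - 7.8653*o^2 + 7.6668*o + 12.2262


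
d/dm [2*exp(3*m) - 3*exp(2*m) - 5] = 6*(exp(m) - 1)*exp(2*m)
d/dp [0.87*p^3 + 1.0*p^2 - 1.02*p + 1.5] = 2.61*p^2 + 2.0*p - 1.02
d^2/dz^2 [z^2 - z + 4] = 2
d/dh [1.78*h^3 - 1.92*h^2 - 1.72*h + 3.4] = 5.34*h^2 - 3.84*h - 1.72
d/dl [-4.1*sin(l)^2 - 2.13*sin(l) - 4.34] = -(8.2*sin(l) + 2.13)*cos(l)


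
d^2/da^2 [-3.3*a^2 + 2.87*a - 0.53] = -6.60000000000000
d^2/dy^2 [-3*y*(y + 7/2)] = -6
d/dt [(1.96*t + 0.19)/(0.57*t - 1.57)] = (5.001235 - 1.815735*t)/(0.57*t - 1.57)^3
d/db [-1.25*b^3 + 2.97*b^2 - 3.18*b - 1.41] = -3.75*b^2 + 5.94*b - 3.18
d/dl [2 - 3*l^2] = -6*l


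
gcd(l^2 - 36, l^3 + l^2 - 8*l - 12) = 1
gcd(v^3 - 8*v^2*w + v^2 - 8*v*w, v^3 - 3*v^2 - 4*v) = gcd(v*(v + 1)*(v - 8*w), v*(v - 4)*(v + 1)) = v^2 + v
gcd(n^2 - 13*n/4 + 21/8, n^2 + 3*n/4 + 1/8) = 1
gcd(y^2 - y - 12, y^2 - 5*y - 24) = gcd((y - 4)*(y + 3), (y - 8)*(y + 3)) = y + 3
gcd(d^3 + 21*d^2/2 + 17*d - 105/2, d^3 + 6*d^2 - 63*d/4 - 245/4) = d + 7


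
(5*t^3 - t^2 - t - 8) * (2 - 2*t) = -10*t^4 + 12*t^3 + 14*t - 16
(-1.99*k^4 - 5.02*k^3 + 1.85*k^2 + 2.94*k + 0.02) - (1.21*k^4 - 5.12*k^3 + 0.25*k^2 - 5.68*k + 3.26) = -3.2*k^4 + 0.100000000000001*k^3 + 1.6*k^2 + 8.62*k - 3.24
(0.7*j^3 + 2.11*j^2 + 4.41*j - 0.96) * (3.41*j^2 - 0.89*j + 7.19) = 2.387*j^5 + 6.5721*j^4 + 18.1932*j^3 + 7.9724*j^2 + 32.5623*j - 6.9024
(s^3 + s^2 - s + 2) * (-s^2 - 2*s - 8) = -s^5 - 3*s^4 - 9*s^3 - 8*s^2 + 4*s - 16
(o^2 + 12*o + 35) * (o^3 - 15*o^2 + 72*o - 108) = o^5 - 3*o^4 - 73*o^3 + 231*o^2 + 1224*o - 3780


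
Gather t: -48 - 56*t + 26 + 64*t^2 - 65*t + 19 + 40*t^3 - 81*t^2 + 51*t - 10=40*t^3 - 17*t^2 - 70*t - 13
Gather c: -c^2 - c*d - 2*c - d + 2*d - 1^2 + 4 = -c^2 + c*(-d - 2) + d + 3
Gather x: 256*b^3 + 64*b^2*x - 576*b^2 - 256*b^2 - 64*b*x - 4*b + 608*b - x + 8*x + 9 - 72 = 256*b^3 - 832*b^2 + 604*b + x*(64*b^2 - 64*b + 7) - 63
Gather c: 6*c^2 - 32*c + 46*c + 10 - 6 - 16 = 6*c^2 + 14*c - 12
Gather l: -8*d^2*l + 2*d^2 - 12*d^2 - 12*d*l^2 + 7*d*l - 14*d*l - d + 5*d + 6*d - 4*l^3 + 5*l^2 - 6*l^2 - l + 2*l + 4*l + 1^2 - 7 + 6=-10*d^2 + 10*d - 4*l^3 + l^2*(-12*d - 1) + l*(-8*d^2 - 7*d + 5)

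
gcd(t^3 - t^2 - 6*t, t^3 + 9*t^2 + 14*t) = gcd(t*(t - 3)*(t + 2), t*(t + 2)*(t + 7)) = t^2 + 2*t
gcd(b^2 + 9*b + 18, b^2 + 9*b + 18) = b^2 + 9*b + 18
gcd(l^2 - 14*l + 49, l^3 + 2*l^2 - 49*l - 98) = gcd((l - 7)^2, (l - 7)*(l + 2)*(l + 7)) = l - 7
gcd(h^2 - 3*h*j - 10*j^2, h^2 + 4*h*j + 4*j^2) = h + 2*j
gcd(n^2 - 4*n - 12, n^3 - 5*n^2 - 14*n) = n + 2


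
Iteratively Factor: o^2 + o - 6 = (o + 3)*(o - 2)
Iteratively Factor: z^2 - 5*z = (z - 5)*(z)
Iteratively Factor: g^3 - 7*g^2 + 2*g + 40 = (g - 5)*(g^2 - 2*g - 8) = (g - 5)*(g - 4)*(g + 2)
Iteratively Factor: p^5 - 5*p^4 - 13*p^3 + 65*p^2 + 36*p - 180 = (p + 2)*(p^4 - 7*p^3 + p^2 + 63*p - 90) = (p + 2)*(p + 3)*(p^3 - 10*p^2 + 31*p - 30) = (p - 3)*(p + 2)*(p + 3)*(p^2 - 7*p + 10) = (p - 5)*(p - 3)*(p + 2)*(p + 3)*(p - 2)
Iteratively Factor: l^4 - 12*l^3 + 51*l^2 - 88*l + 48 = (l - 4)*(l^3 - 8*l^2 + 19*l - 12) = (l - 4)*(l - 3)*(l^2 - 5*l + 4) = (l - 4)^2*(l - 3)*(l - 1)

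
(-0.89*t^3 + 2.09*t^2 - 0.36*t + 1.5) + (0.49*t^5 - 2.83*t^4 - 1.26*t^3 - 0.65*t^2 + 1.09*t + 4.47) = 0.49*t^5 - 2.83*t^4 - 2.15*t^3 + 1.44*t^2 + 0.73*t + 5.97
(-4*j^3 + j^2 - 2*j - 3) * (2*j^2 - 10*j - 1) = -8*j^5 + 42*j^4 - 10*j^3 + 13*j^2 + 32*j + 3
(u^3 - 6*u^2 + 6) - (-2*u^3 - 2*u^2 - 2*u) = 3*u^3 - 4*u^2 + 2*u + 6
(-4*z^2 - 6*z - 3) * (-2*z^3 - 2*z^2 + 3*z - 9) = 8*z^5 + 20*z^4 + 6*z^3 + 24*z^2 + 45*z + 27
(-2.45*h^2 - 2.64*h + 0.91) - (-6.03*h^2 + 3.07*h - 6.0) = 3.58*h^2 - 5.71*h + 6.91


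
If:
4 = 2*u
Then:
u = 2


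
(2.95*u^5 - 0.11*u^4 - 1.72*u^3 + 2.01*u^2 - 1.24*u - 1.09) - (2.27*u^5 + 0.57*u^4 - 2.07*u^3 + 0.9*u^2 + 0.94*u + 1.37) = 0.68*u^5 - 0.68*u^4 + 0.35*u^3 + 1.11*u^2 - 2.18*u - 2.46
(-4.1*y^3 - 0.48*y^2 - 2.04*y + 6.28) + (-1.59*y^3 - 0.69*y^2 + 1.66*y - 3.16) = -5.69*y^3 - 1.17*y^2 - 0.38*y + 3.12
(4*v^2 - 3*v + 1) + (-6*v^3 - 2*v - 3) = -6*v^3 + 4*v^2 - 5*v - 2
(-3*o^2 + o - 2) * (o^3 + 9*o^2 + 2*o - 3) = -3*o^5 - 26*o^4 + o^3 - 7*o^2 - 7*o + 6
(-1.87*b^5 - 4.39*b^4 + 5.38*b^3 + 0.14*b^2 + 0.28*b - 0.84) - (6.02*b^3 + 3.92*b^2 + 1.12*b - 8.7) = -1.87*b^5 - 4.39*b^4 - 0.64*b^3 - 3.78*b^2 - 0.84*b + 7.86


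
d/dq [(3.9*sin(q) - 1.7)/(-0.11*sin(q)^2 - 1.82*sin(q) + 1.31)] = (0.429*sin(q)^2 - 0.374*sin(q) + 2.015)*cos(q)/(0.0121*sin(q)^4 + 0.4004*sin(q)^3 + 3.0242*sin(q)^2 - 4.7684*sin(q) + 1.7161)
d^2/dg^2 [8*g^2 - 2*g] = 16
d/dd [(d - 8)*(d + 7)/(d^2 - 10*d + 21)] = (-9*d^2 + 154*d - 581)/(d^4 - 20*d^3 + 142*d^2 - 420*d + 441)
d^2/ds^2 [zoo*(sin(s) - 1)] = zoo*sin(s)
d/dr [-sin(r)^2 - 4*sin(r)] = -2*(sin(r) + 2)*cos(r)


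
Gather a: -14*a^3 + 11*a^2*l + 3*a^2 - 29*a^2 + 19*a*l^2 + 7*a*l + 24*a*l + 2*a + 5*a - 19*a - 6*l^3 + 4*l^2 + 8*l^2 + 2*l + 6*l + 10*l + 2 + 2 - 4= -14*a^3 + a^2*(11*l - 26) + a*(19*l^2 + 31*l - 12) - 6*l^3 + 12*l^2 + 18*l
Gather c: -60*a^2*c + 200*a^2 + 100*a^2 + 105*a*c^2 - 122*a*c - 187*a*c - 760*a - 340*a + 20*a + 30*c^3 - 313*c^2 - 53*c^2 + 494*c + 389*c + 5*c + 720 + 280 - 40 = 300*a^2 - 1080*a + 30*c^3 + c^2*(105*a - 366) + c*(-60*a^2 - 309*a + 888) + 960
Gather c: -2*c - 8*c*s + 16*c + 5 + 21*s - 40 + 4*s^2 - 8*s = c*(14 - 8*s) + 4*s^2 + 13*s - 35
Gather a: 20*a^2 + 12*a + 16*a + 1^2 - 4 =20*a^2 + 28*a - 3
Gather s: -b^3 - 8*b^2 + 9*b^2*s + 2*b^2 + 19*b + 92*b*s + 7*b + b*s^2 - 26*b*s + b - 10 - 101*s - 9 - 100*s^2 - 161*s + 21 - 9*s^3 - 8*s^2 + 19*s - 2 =-b^3 - 6*b^2 + 27*b - 9*s^3 + s^2*(b - 108) + s*(9*b^2 + 66*b - 243)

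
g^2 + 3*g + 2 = (g + 1)*(g + 2)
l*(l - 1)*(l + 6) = l^3 + 5*l^2 - 6*l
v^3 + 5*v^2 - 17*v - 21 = (v - 3)*(v + 1)*(v + 7)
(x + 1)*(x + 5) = x^2 + 6*x + 5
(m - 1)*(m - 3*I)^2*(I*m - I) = I*m^4 + 6*m^3 - 2*I*m^3 - 12*m^2 - 8*I*m^2 + 6*m + 18*I*m - 9*I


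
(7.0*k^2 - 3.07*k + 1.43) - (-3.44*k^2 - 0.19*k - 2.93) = 10.44*k^2 - 2.88*k + 4.36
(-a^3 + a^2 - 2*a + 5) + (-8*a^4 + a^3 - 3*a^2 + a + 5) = -8*a^4 - 2*a^2 - a + 10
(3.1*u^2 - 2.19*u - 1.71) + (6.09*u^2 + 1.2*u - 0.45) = 9.19*u^2 - 0.99*u - 2.16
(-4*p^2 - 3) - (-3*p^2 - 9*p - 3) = -p^2 + 9*p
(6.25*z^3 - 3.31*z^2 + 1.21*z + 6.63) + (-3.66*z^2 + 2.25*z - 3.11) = 6.25*z^3 - 6.97*z^2 + 3.46*z + 3.52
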